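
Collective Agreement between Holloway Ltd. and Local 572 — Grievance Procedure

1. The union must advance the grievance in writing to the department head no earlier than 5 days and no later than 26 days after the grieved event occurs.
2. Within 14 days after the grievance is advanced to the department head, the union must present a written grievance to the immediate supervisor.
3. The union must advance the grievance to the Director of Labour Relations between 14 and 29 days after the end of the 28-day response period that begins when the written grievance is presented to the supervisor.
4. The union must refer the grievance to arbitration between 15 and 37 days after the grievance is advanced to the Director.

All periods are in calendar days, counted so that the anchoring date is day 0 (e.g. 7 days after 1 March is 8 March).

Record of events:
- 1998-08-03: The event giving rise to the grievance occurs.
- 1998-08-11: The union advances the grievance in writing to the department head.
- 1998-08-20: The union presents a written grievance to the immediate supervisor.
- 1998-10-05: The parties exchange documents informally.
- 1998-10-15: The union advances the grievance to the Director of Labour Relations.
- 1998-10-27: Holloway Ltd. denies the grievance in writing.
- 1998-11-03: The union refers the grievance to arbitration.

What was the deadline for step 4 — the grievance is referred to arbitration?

Step 4 runs from 1998-10-15, when the grievance is advanced to the Director. The window is 15–37 days after 1998-10-15; it closes on 1998-11-21.

1998-11-21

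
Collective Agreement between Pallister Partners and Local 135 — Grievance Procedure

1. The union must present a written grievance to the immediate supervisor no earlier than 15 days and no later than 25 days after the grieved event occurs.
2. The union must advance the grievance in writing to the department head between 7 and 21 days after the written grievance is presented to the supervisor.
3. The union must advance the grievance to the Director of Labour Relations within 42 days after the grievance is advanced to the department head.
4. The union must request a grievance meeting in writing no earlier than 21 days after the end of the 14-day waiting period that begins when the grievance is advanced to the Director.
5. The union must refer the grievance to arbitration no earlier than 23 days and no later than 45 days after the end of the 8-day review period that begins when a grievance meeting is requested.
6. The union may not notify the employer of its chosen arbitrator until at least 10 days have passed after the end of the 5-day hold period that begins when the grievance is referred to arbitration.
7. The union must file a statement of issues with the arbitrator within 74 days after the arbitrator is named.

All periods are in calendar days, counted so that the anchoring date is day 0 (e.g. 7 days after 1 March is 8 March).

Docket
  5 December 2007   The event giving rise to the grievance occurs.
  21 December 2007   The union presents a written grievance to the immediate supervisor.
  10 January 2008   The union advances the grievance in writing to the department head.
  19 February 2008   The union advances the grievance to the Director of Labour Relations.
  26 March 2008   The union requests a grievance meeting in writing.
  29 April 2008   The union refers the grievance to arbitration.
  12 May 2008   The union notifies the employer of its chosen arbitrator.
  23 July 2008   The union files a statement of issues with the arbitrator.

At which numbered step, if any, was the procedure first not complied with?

Step 6

Step 1 — 15 and 25 days from 5 December 2007 (when the grieved event occurs) are 20 December 2007 and 30 December 2007 respectively; 21 December 2007 falls inside that range.
Step 2 — 7 and 21 days from 21 December 2007 (when the written grievance is presented to the supervisor) are 28 December 2007 and 11 January 2008 respectively; 10 January 2008 falls inside that range.
Step 3 — counting 42 days from 10 January 2008 (when the grievance is advanced to the department head) gives a deadline of 21 February 2008; done 19 February 2008 — timely.
Step 4 — must wait 21 days from 4 March 2008 (end of the 14-day waiting period, which began when the grievance is advanced to the Director on 19 February 2008), so not before 25 March 2008; 26 March 2008 is on or after that date.
Step 5 — 23 and 45 days from 3 April 2008 (end of the 8-day review period, which began when a grievance meeting is requested on 26 March 2008) are 26 April 2008 and 18 May 2008 respectively; 29 April 2008 falls inside that range.
Step 6 — must wait 10 days from 4 May 2008 (end of the 5-day hold period, which began when the grievance is referred to arbitration on 29 April 2008), so not before 14 May 2008; 12 May 2008 is 2 days before the earliest permitted date.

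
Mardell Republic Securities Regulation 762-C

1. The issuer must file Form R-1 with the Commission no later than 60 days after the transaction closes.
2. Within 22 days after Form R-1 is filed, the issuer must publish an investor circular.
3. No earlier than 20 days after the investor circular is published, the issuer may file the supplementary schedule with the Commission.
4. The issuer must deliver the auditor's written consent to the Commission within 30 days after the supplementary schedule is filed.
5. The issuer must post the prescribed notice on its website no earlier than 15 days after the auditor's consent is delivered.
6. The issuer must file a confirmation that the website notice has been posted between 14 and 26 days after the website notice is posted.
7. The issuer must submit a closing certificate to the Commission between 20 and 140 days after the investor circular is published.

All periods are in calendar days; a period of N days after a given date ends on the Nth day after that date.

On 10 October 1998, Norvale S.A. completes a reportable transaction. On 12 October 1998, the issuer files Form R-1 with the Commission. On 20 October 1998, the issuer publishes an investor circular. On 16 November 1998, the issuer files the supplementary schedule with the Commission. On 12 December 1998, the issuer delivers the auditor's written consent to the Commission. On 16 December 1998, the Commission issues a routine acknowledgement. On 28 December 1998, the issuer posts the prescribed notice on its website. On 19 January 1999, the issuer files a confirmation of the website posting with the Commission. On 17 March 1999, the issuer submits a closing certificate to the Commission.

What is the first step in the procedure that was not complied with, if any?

(1) due by 10 October 1998 + 60 days = 9 December 1998; 12 October 1998 is within that limit.
(2) due by 12 October 1998 + 22 days = 3 November 1998; done 20 October 1998 — timely.
(3) permitted from 20 October 1998 + 20 days = 9 November 1998 onward; done 16 November 1998 — permitted.
(4) due by 16 November 1998 + 30 days = 16 December 1998; done 12 December 1998 — timely.
(5) permitted from 12 December 1998 + 15 days = 27 December 1998 onward; 28 December 1998 is on or after that date.
(6) the permitted window runs from 28 December 1998 + 14 = 11 January 1999 to 28 December 1998 + 26 = 23 January 1999; 19 January 1999 falls inside that range.
(7) the permitted window runs from 20 October 1998 + 20 = 9 November 1998 to 20 October 1998 + 140 = 9 March 1999; 17 March 1999 is 8 days past the end of the window.
That is the first point of non-compliance.

Step 7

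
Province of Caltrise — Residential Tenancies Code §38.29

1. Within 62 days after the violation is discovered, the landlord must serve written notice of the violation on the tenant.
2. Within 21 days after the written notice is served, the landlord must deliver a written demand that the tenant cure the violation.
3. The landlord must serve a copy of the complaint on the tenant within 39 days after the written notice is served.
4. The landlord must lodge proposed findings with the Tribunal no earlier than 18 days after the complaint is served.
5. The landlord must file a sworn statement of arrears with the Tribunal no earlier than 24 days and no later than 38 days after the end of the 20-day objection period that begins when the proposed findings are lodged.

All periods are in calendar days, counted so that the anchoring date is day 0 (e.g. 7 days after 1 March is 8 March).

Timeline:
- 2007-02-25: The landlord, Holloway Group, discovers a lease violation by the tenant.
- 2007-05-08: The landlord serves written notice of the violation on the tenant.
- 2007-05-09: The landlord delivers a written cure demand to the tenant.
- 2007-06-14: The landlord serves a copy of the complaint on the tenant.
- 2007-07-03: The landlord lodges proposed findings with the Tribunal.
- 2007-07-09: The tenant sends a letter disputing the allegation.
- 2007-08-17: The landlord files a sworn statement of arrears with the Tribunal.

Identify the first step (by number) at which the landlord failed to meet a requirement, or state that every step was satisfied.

(1) due by 2007-02-25 + 62 days = 2007-04-28; done 2007-05-08 — 10 days late.

Step 1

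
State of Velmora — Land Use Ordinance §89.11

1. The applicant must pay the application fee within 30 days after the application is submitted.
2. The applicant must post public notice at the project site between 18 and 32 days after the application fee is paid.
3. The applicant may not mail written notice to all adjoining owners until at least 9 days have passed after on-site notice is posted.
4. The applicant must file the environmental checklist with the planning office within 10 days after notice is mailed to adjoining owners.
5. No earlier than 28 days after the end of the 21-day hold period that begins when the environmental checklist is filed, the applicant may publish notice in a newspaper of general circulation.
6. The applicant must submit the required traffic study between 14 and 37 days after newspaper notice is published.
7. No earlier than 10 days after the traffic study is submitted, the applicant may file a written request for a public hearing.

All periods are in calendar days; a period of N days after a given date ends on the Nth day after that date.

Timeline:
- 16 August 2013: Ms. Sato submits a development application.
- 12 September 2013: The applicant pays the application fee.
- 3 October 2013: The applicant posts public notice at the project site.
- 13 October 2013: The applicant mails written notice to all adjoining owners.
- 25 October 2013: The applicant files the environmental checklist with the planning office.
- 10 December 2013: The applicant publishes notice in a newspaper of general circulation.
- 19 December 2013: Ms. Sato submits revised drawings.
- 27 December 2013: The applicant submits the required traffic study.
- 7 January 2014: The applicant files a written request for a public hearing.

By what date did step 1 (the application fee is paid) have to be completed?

Step 1 runs from 16 August 2013, when the application is submitted. 30 days after 16 August 2013 is 15 September 2013.

15 September 2013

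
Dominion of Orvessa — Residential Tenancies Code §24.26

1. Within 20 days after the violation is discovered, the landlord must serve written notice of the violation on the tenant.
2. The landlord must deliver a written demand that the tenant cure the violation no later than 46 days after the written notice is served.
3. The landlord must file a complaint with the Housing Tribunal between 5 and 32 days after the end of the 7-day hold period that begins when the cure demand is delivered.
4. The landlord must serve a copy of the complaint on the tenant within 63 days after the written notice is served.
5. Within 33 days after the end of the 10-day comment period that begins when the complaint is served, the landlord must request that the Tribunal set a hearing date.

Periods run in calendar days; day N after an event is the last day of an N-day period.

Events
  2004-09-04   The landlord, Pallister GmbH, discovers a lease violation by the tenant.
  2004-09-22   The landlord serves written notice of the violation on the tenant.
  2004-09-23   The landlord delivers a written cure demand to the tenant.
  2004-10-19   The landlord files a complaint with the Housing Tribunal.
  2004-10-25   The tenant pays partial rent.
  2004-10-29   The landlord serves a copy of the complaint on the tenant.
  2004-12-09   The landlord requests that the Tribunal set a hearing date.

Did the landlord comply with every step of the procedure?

Step 1 — counting 20 days from 2004-09-04 (when the violation is discovered) gives a deadline of 2004-09-24; completed 2004-09-22, before the deadline.
Step 2 — counting 46 days from 2004-09-22 (when the written notice is served) gives a deadline of 2004-11-07; completed 2004-09-23, before the deadline.
Step 3 — 5 and 32 days from 2004-09-30 (end of the 7-day hold period, which began when the cure demand is delivered on 2004-09-23) are 2004-10-05 and 2004-11-01 respectively; done 2004-10-19 — within the window.
Step 4 — counting 63 days from 2004-09-22 (when the written notice is served) gives a deadline of 2004-11-24; done 2004-10-29 — timely.
Step 5 — counting 33 days from 2004-11-08 (end of the 10-day comment period, which began when the complaint is served on 2004-10-29) gives a deadline of 2004-12-11; 2004-12-09 is within that limit.

Yes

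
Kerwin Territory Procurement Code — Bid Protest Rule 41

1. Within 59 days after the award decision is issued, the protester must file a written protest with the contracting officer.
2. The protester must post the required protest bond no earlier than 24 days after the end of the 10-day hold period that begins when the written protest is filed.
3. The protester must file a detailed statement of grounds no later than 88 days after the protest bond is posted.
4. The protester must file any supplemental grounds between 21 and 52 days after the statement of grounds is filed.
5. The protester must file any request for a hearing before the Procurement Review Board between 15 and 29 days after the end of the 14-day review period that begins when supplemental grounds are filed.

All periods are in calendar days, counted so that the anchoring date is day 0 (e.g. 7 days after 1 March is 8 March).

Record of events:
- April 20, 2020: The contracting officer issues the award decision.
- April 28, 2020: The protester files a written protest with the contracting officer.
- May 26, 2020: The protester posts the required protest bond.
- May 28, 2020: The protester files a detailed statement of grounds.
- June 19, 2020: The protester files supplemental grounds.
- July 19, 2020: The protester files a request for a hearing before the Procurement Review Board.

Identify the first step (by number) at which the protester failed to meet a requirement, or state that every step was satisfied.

Step 2

Step 1: 59 days after April 20, 2020 (when the award decision is issued) is June 18, 2020; April 28, 2020 is within that limit.
Step 2: the earliest permitted date is 24 days after May 8, 2020 (end of the 10-day hold period, which began when the written protest is filed on April 28, 2020), i.e. June 1, 2020; May 26, 2020 is 6 days before the earliest permitted date.
The analysis stops there.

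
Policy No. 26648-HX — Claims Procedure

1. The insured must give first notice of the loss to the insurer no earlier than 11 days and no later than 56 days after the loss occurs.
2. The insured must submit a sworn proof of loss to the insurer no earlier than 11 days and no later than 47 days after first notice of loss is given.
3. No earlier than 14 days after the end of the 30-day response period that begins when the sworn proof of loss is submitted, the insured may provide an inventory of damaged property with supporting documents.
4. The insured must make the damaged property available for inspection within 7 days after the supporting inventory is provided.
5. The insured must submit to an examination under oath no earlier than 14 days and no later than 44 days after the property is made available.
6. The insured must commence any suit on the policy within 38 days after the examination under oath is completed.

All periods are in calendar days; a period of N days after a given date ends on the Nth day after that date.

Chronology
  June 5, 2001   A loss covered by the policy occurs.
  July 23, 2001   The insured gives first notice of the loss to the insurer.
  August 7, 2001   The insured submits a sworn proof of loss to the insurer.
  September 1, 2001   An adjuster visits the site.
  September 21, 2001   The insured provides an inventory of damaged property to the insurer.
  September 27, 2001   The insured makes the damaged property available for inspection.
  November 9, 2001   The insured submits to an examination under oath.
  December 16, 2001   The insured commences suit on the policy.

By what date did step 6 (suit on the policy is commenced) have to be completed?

December 17, 2001

Step 6 runs from November 9, 2001, when the examination under oath is completed. 38 days after November 9, 2001 is December 17, 2001.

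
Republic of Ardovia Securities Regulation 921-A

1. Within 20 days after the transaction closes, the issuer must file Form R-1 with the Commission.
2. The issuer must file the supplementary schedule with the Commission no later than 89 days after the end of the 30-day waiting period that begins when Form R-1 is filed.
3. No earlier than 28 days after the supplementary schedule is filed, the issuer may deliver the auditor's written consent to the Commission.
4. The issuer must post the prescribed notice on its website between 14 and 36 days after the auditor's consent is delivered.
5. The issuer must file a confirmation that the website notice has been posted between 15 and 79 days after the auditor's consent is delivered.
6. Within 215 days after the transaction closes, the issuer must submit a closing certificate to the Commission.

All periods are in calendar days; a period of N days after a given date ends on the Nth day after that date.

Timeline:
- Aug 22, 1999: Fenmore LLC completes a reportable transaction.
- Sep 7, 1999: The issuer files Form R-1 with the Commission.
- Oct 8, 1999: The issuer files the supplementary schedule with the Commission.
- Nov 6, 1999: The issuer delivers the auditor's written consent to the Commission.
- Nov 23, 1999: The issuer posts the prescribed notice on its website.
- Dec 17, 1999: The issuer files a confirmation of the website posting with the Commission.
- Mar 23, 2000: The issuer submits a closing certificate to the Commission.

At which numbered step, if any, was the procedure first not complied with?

(1) due by Aug 22, 1999 + 20 days = Sep 11, 1999; done Sep 7, 1999 — timely.
(2) due by Oct 7, 1999 + 89 days = Jan 4, 2000; completed Oct 8, 1999, before the deadline.
(3) permitted from Oct 8, 1999 + 28 days = Nov 5, 1999 onward; Nov 6, 1999 is on or after that date.
(4) the permitted window runs from Nov 6, 1999 + 14 = Nov 20, 1999 to Nov 6, 1999 + 36 = Dec 12, 1999; done Nov 23, 1999 — within the window.
(5) the permitted window runs from Nov 6, 1999 + 15 = Nov 21, 1999 to Nov 6, 1999 + 79 = Jan 24, 2000; Dec 17, 1999 falls inside that range.
(6) due by Aug 22, 1999 + 215 days = Mar 24, 2000; done Mar 23, 2000 — timely.

None — every step was satisfied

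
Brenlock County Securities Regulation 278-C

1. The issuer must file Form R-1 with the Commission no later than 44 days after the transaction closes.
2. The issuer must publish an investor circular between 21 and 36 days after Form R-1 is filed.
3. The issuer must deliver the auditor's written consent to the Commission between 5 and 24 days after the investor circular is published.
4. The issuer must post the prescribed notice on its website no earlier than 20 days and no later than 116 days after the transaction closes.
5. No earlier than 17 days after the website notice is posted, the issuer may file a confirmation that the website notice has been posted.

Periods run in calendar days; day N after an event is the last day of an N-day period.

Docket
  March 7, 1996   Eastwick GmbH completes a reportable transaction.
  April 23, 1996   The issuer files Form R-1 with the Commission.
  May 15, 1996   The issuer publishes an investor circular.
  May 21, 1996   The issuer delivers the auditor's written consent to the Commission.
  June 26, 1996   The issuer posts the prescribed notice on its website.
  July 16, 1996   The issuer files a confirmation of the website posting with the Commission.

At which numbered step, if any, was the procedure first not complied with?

Step 1

Step 1: 44 days after March 7, 1996 (when the transaction closes) is April 20, 1996; not done until April 23, 1996, 3 days after the deadline.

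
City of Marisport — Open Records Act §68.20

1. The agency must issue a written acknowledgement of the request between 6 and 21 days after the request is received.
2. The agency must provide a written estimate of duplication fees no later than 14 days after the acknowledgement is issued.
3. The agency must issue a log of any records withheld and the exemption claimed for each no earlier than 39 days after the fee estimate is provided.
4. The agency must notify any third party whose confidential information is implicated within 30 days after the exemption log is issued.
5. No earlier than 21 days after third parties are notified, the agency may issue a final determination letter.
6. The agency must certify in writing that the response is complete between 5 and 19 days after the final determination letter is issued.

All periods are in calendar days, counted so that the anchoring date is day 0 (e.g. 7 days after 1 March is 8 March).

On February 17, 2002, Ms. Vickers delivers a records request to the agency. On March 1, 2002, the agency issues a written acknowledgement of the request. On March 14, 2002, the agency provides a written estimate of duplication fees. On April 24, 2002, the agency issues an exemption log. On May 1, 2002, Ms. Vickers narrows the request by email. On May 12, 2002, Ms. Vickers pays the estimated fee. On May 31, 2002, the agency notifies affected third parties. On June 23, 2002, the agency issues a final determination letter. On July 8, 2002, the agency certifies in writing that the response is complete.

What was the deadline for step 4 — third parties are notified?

Step 4 runs from April 24, 2002, when the exemption log is issued. 30 days after April 24, 2002 is May 24, 2002.

May 24, 2002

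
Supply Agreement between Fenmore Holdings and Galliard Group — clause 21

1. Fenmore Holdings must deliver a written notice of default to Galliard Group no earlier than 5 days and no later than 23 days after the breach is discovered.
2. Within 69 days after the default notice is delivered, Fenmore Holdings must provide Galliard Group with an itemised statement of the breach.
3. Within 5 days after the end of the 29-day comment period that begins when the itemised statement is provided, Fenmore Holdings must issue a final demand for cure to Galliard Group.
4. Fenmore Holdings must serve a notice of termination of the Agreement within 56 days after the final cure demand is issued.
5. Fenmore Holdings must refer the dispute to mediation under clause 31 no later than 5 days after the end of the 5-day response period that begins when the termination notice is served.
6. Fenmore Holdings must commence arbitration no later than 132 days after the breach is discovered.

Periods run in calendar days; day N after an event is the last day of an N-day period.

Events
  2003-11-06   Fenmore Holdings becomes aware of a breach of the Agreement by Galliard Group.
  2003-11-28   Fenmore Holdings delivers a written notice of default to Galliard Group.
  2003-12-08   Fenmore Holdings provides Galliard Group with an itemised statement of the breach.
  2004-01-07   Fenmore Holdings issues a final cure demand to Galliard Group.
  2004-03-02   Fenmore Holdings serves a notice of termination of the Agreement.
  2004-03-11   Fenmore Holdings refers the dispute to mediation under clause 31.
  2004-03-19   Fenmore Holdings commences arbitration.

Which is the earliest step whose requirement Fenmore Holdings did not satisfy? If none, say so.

Step 1 — 5 and 23 days from 2003-11-06 (when the breach is discovered) are 2003-11-11 and 2003-11-29 respectively; 2003-11-28 falls inside that range.
Step 2 — counting 69 days from 2003-11-28 (when the default notice is delivered) gives a deadline of 2004-02-05; 2003-12-08 is within that limit.
Step 3 — counting 5 days from 2004-01-06 (end of the 29-day comment period, which began when the itemised statement is provided on 2003-12-08) gives a deadline of 2004-01-11; completed 2004-01-07, before the deadline.
Step 4 — counting 56 days from 2004-01-07 (when the final cure demand is issued) gives a deadline of 2004-03-03; done 2004-03-02 — timely.
Step 5 — counting 5 days from 2004-03-07 (end of the 5-day response period, which began when the termination notice is served on 2004-03-02) gives a deadline of 2004-03-12; done 2004-03-11 — timely.
Step 6 — counting 132 days from 2003-11-06 (when the breach is discovered) gives a deadline of 2004-03-17; 2004-03-19 misses that deadline by 2 days.

Step 6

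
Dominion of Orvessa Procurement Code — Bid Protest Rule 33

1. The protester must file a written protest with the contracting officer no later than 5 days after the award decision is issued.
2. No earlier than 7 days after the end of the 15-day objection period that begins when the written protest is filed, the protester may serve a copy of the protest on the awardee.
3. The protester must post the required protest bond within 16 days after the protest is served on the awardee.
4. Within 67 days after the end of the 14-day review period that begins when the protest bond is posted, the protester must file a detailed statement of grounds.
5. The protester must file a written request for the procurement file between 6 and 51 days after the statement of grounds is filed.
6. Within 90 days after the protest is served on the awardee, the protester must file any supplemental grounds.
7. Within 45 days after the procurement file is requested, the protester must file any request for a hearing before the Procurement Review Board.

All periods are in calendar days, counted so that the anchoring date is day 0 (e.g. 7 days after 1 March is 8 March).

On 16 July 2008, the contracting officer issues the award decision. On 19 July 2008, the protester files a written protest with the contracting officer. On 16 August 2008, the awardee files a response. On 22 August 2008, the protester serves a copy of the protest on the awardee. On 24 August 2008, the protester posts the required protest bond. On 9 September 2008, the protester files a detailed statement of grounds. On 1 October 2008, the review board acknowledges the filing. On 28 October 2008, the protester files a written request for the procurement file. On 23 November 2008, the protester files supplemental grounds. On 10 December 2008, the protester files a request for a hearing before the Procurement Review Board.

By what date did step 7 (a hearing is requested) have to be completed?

12 December 2008

Step 7 runs from 28 October 2008, when the procurement file is requested. 45 days after 28 October 2008 is 12 December 2008.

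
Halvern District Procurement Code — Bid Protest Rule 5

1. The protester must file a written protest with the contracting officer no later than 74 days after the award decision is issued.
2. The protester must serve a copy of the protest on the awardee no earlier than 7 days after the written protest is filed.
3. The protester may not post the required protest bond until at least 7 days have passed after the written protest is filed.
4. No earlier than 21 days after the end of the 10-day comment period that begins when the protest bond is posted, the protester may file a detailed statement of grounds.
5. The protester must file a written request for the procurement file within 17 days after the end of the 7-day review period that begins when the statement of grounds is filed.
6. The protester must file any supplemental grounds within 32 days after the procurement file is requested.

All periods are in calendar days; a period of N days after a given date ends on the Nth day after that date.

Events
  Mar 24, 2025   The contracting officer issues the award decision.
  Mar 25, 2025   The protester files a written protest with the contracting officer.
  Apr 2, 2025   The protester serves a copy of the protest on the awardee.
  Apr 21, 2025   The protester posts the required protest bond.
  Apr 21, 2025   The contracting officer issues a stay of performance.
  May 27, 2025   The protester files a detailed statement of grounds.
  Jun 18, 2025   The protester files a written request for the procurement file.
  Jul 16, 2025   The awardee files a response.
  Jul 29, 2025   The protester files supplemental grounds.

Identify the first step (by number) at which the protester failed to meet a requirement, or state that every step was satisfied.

Step 6

Step 1: 74 days after Mar 24, 2025 (when the award decision is issued) is Jun 6, 2025; done Mar 25, 2025 — timely.
Step 2: the earliest permitted date is 7 days after Mar 25, 2025 (when the written protest is filed), i.e. Apr 1, 2025; Apr 2, 2025 is on or after that date.
Step 3: the earliest permitted date is 7 days after Mar 25, 2025 (when the written protest is filed), i.e. Apr 1, 2025; done Apr 21, 2025, after the minimum wait.
Step 4: the earliest permitted date is 21 days after May 1, 2025 (end of the 10-day comment period, which began when the protest bond is posted on Apr 21, 2025), i.e. May 22, 2025; May 27, 2025 is on or after that date.
Step 5: 17 days after Jun 3, 2025 (end of the 7-day review period, which began when the statement of grounds is filed on May 27, 2025) is Jun 20, 2025; completed Jun 18, 2025, before the deadline.
Step 6: 32 days after Jun 18, 2025 (when the procurement file is requested) is Jul 20, 2025; done Jul 29, 2025 — 9 days late.
That is the first point of non-compliance.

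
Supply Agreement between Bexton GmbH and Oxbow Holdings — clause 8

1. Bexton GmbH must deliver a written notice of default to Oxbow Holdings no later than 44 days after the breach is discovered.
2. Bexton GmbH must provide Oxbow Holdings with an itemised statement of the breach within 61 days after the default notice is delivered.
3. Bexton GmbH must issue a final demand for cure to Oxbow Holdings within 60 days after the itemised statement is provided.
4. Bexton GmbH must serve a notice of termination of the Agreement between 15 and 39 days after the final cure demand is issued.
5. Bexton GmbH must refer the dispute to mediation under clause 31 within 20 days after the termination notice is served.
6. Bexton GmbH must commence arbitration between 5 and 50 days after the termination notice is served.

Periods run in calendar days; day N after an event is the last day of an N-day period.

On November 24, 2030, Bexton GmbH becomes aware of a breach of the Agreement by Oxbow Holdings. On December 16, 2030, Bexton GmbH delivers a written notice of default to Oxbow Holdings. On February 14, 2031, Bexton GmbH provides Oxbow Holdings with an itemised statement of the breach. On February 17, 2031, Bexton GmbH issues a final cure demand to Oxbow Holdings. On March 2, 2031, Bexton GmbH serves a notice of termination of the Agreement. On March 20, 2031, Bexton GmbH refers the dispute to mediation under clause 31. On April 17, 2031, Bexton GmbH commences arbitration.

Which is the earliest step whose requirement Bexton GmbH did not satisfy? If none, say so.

Step 4

(1) due by November 24, 2030 + 44 days = January 7, 2031; completed December 16, 2030, before the deadline.
(2) due by December 16, 2030 + 61 days = February 15, 2031; completed February 14, 2031, before the deadline.
(3) due by February 14, 2031 + 60 days = April 15, 2031; completed February 17, 2031, before the deadline.
(4) the permitted window runs from February 17, 2031 + 15 = March 4, 2031 to February 17, 2031 + 39 = March 28, 2031; March 2, 2031 is 2 days too early.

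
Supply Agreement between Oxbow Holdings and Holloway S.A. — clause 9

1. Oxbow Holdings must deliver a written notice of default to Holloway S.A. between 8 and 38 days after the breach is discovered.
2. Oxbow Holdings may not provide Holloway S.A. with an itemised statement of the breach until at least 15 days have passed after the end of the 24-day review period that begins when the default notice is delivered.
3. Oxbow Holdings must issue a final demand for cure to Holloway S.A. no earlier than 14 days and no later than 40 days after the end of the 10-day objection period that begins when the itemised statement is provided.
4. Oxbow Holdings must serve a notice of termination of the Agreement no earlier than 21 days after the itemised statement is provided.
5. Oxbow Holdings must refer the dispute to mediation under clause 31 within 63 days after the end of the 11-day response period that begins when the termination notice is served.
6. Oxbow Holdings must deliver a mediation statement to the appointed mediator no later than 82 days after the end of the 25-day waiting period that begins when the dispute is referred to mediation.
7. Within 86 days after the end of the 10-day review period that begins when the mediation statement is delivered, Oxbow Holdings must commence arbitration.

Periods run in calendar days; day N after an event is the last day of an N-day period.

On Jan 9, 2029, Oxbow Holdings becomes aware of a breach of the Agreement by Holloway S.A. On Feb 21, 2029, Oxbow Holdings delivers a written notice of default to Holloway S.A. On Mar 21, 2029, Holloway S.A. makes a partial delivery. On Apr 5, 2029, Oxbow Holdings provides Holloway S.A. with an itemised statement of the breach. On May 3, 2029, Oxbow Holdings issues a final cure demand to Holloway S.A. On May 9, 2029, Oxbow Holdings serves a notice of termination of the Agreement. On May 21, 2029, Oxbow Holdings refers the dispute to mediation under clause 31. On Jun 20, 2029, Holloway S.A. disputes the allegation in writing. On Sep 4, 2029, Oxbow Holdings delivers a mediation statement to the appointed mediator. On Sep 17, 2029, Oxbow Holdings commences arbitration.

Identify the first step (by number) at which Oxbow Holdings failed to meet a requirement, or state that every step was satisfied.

(1) the permitted window runs from Jan 9, 2029 + 8 = Jan 17, 2029 to Jan 9, 2029 + 38 = Feb 16, 2029; done Feb 21, 2029 — 5 days after the window closed.
That is the first point of non-compliance.

Step 1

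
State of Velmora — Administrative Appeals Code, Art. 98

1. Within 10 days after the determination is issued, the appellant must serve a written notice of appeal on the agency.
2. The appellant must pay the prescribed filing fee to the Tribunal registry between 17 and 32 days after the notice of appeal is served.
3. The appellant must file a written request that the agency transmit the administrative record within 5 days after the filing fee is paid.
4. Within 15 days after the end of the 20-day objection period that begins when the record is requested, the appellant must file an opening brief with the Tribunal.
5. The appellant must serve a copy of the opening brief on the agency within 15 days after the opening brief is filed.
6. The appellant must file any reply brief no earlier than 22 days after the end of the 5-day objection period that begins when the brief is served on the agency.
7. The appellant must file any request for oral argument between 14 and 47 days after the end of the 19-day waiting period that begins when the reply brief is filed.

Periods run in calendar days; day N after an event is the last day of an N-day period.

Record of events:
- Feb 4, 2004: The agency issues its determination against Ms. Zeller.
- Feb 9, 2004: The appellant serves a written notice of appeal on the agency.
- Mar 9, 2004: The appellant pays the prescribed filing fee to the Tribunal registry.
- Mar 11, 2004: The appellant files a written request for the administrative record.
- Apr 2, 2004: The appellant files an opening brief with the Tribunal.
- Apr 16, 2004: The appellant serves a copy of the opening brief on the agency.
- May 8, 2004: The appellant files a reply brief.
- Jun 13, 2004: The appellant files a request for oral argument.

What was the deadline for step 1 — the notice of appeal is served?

Step 1 runs from Feb 4, 2004, when the determination is issued. 10 days after Feb 4, 2004 is Feb 14, 2004.

Feb 14, 2004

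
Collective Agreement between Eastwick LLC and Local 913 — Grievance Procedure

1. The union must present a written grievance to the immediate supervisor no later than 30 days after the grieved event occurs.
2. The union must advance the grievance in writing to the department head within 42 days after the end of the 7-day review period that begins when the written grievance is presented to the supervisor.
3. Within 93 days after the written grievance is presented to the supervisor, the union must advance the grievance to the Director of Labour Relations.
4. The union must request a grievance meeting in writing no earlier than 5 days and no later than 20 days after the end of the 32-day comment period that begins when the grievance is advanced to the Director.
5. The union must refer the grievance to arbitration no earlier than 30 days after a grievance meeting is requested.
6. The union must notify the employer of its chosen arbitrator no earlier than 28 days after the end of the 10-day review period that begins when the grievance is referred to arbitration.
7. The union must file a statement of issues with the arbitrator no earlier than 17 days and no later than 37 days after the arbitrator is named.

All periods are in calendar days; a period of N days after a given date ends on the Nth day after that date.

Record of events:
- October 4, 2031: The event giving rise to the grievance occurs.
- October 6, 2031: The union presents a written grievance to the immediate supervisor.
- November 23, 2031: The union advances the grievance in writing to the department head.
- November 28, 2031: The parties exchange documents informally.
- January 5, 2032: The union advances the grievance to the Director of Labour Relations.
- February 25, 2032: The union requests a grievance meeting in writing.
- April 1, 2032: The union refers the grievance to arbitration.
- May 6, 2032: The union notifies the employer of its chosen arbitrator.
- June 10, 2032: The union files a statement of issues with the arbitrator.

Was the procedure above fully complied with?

Step 1: 30 days after October 4, 2031 (when the grieved event occurs) is November 3, 2031; completed October 6, 2031, before the deadline.
Step 2: 42 days after October 13, 2031 (end of the 7-day review period, which began when the written grievance is presented to the supervisor on October 6, 2031) is November 24, 2031; November 23, 2031 is within that limit.
Step 3: 93 days after October 6, 2031 (when the written grievance is presented to the supervisor) is January 7, 2032; completed January 5, 2032, before the deadline.
Step 4: the window is 5–20 days after February 6, 2032 (end of the 32-day comment period, which began when the grievance is advanced to the Director on January 5, 2032), so February 11, 2032 through February 26, 2032; done February 25, 2032 — within the window.
Step 5: the earliest permitted date is 30 days after February 25, 2032 (when a grievance meeting is requested), i.e. March 26, 2032; April 1, 2032 is on or after that date.
Step 6: the earliest permitted date is 28 days after April 11, 2032 (end of the 10-day review period, which began when the grievance is referred to arbitration on April 1, 2032), i.e. May 9, 2032; May 6, 2032 is 3 days before the earliest permitted date.

No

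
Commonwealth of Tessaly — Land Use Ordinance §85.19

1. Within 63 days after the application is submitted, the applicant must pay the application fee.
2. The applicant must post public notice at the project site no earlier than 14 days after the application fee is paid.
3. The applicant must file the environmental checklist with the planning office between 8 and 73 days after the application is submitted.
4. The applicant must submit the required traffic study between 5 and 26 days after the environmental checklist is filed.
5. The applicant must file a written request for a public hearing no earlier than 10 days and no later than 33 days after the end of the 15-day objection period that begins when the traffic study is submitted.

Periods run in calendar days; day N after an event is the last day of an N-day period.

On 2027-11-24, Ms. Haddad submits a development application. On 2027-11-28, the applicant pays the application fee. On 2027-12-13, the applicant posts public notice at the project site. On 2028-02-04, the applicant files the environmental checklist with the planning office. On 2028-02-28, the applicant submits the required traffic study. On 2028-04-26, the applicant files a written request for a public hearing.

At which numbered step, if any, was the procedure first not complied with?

Step 5

Step 1: 63 days after 2027-11-24 (when the application is submitted) is 2028-01-26; done 2027-11-28 — timely.
Step 2: the earliest permitted date is 14 days after 2027-11-28 (when the application fee is paid), i.e. 2027-12-12; done 2027-12-13, after the minimum wait.
Step 3: the window is 8–73 days after 2027-11-24 (when the application is submitted), so 2027-12-02 through 2028-02-05; done 2028-02-04 — within the window.
Step 4: the window is 5–26 days after 2028-02-04 (when the environmental checklist is filed), so 2028-02-09 through 2028-03-01; 2028-02-28 falls inside that range.
Step 5: the window is 10–33 days after 2028-03-14 (end of the 15-day objection period, which began when the traffic study is submitted on 2028-02-28), so 2028-03-24 through 2028-04-16; 2028-04-26 is 10 days past the end of the window.
The procedure was therefore not followed at step 5.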